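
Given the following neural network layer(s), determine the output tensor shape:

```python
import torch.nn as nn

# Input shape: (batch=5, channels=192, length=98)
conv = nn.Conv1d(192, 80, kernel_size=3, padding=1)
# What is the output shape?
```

Input: (5, 192, 98) -> Output: (5, 80, 98)

Answer: (5, 80, 98)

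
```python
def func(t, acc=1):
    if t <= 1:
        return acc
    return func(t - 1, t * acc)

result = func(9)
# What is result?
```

Accumulator trace (n, acc): (9, 1) -> (8, 9) -> (7, 72) -> (6, 504) -> (5, 3024) -> (4, 15120) -> (3, 60480) -> (2, 181440) -> (1, 362880) -> return 362880

Answer: 362880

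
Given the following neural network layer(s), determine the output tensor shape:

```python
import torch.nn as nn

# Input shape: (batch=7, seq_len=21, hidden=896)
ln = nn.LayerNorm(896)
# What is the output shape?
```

Input: (7, 21, 896) -> Output: (7, 21, 896)

Answer: (7, 21, 896)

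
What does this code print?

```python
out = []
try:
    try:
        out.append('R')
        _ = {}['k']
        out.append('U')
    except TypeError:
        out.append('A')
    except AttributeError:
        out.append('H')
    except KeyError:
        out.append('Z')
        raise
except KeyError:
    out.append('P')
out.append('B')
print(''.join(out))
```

Execution trace: 'R' (inner try body) → 'Z' (inner except KeyError) → 'P' (outer except KeyError) → 'B' (after the try/except). Output: RZPB

Answer: RZPB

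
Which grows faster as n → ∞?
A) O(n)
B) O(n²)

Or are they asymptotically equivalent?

O(n) vs O(n²): Higher order terms dominate.

Answer: B) O(n²) grows faster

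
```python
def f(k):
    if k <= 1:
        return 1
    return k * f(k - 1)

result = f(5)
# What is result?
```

f(5) = 5 * 4 * 3 * 2 * 1 = 120

Answer: 120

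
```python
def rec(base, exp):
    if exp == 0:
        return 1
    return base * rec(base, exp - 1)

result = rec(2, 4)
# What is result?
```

rec(2, 4) = 2 * 2 * 2 * 2 = 16

Answer: 16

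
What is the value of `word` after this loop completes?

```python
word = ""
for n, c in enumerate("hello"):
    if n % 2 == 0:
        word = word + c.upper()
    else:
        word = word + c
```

Uppercase even positions in 'hello'
`word` takes the values: "" → "H" → "He" → "HeL" → "HeLl" → "HeLlO"

Answer: "HeLlO"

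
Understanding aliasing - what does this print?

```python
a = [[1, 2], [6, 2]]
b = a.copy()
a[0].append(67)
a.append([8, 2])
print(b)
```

Key concept: shallow copy with nested lists.
Step by step:
`a = [[1, 2], [6, 2]]` → a = [[1, 2], [6, 2]]
`b = a.copy()` → b = [[1, 2], [6, 2]]
`a[0].append(67)` → a = [[1, 2, 67], [6, 2]]; b = [[1, 2, 67], [6, 2]]
`a.append([8, 2])` → a = [[1, 2, 67], [6, 2], [8, 2]]
`print(b)` → prints [[1, 2, 67], [6, 2]]

Answer: [[1, 2, 67], [6, 2]]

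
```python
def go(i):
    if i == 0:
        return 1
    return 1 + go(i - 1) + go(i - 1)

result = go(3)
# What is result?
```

go(i) = 1 + 2·go(i-1), go(0)=1. Closed form: (1+1)·2^3 - 1 = 15.

Answer: 15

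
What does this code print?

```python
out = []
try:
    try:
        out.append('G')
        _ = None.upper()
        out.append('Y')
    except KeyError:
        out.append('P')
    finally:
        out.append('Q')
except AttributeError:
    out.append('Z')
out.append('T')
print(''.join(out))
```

Execution trace: 'G' (try body) → 'Q' (finally) → 'Z' (outer except AttributeError) → 'T' (after the try/except). Output: GQZT

Answer: GQZT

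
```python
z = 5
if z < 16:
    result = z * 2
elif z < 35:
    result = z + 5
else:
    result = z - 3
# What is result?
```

Trace:
`z = 5` → z = 5
`if z < 16: ...` → z < 16 is True → result = 10
So result = 10

Answer: 10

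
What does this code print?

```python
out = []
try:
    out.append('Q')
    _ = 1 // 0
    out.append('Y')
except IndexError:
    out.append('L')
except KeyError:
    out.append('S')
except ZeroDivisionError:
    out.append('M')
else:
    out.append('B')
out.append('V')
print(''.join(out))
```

Execution trace: 'Q' (try body) → 'M' (except ZeroDivisionError) → 'V' (after the try/except). Output: QMV

Answer: QMV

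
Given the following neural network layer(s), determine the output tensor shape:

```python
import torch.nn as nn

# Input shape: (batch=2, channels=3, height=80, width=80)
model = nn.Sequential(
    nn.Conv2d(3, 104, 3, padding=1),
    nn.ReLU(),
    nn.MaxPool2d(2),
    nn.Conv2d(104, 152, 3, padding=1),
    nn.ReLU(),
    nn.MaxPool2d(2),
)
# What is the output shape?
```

Input: (2, 3, 80, 80) -> after first Conv2d: (2, 104, 80, 80) -> after first MaxPool2d: (2, 104, 40, 40) -> after second Conv2d: (2, 152, 40, 40) -> Output: (2, 152, 20, 20)

Answer: (2, 152, 20, 20)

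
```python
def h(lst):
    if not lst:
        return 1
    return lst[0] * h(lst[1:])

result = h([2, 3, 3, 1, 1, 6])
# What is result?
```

Product over [2, 3, 3, 1, 1, 6] = 2 * 3 * 3 * 1 * 1 * 6 = 108

Answer: 108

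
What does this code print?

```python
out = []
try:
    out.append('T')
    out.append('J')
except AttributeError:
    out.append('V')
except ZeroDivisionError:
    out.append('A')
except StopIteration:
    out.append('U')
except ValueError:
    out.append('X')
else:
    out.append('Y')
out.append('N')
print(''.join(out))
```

Execution trace: 'T' (try body) → 'J' (try body, no exception) → 'Y' (else) → 'N' (after the try/except). Output: TJYN

Answer: TJYN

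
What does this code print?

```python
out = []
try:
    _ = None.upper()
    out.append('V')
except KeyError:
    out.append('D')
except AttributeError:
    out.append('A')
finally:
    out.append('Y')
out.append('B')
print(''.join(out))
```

Execution trace: 'A' (except AttributeError) → 'Y' (finally) → 'B' (after the try/except). Output: AYB

Answer: AYB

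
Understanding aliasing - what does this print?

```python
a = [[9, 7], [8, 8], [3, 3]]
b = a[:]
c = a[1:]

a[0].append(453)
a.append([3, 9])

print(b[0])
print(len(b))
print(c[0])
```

Key concept: slice with nested mutation.
Step by step:
`a = [[9, 7], [8, 8], [3, 3]]` → a = [[9, 7], [8, 8], [3, 3]]
`b = a[:]` → b = [[9, 7], [8, 8], [3, 3]]
`c = a[1:]` → c = [[8, 8], [3, 3]]
`a[0].append(453)` → a = [[9, 7, 453], [8, 8], [3, 3]]; b = [[9, 7, 453], [8, 8], [3, 3]]
`a.append([3, 9])` → a = [[9, 7, 453], [8, 8], [3, 3], [3, 9]]
`print(b[0])` → prints [9, 7, 453]
`print(len(b))` → prints 3
`print(c[0])` → prints [8, 8]

Answer:
[9, 7, 453]
3
[8, 8]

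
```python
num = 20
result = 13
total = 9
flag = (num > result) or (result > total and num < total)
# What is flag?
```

Trace:
`num = 20` → num = 20
`result = 13` → result = 13
`total = 9` → total = 9
`flag = (num > result) or (result > total and num < total)` → flag = True
So flag = True

Answer: True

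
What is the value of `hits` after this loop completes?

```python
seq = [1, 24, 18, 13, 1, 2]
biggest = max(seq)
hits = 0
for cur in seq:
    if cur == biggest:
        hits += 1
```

Count of max value 24 in [1, 24, 18, 13, 1, 2]
`hits` takes the values: 0 → 1

Answer: 1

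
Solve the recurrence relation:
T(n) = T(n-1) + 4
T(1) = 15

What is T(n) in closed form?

Unrolling: T(n) = T(1) + 4·(n-1) = 15 + 4(n-1) = 4n + 11.

Answer: T(n) = 4n + 11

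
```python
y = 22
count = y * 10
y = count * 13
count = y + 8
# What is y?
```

Trace:
`y = 22` → y = 22
`count = y * 10` → count = 220
`y = count * 13` → y = 2860
`count = y + 8` → count = 2868
So y = 2860

Answer: 2860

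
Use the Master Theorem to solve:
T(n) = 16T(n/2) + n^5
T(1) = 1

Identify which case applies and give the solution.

a=16, b=2, f(n)=n^5. log_2(16) = 4. Since c=5 > 4 and the regularity condition holds (16(n/2)^5 = (16/2^5)n^5 with 16/2^5 < 1), Case 3 applies: T(n) = Θ(f(n)) = O(n^5).

Answer: O(n^5) - Case 3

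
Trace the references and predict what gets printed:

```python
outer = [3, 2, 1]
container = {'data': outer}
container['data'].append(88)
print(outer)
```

Key concept: dict holds reference to list.
Step by step:
`outer = [3, 2, 1]` → outer = [3, 2, 1]
`container = {'data': outer}` → container = {'data': [3, 2, 1]}
`container['data'].append(88)` → outer = [3, 2, 1, 88]; container = {'data': [3, 2, 1, 88]}
`print(outer)` → prints [3, 2, 1, 88]

Answer: [3, 2, 1, 88]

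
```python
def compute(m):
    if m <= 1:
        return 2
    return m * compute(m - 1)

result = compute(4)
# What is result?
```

compute(4) = 4 * 3 * 2 * 2 = 48

Answer: 48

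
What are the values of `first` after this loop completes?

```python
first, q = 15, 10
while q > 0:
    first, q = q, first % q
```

GCD of 15 and 10
`first` takes the values: 15 → 10 → 5

Answer: 5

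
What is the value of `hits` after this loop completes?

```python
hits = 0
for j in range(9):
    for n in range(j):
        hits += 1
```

Triangle number: 0+1+2+...+8
`hits` takes the values: 0 → 1 → 2 → 3 → 4 → 5 → 6 → 7 → 8 → 9 → 10 → 11 → 12 → 13 → 14 → 15 → 16 → 17 → 18 → 19 → 20 → 21 → 22 → 23 → 24 → 25 → 26 → 27 → 28 → 29 → 30 → 31 → 32 → 33 → 34 → 35 → 36

Answer: 36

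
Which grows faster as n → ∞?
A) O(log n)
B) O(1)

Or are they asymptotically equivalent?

O(log n) vs O(1): Higher order terms dominate.

Answer: A) O(log n) grows faster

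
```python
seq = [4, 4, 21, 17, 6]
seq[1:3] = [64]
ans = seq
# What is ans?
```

Trace:
`seq = [4, 4, 21, 17, 6]` → seq = [4, 4, 21, 17, 6]
`seq[1:3] = [64]` → seq = [4, 64, 17, 6]
`ans = seq` → ans = [4, 64, 17, 6]
So ans = [4, 64, 17, 6]

Answer: [4, 64, 17, 6]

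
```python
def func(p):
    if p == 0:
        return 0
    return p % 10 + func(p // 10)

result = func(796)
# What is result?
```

Sum of digits of 796: 6 + 9 + 7 = 22

Answer: 22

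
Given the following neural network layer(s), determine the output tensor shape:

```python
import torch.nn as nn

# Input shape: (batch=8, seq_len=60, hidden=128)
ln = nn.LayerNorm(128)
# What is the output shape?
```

Input: (8, 60, 128) -> Output: (8, 60, 128)

Answer: (8, 60, 128)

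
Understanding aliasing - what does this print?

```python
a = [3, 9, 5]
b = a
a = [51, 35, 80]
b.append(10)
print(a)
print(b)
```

Key concept: rebinding vs mutation: a is rebound to a new list, b still points at the original.
Step by step:
`a = [3, 9, 5]` → a = [3, 9, 5]
`b = a` → b = [3, 9, 5] (same object as a)
`a = [51, 35, 80]` → a = [51, 35, 80]
`b.append(10)` → b = [3, 9, 5, 10]
`print(a)` → prints [51, 35, 80]
`print(b)` → prints [3, 9, 5, 10]

Answer:
[51, 35, 80]
[3, 9, 5, 10]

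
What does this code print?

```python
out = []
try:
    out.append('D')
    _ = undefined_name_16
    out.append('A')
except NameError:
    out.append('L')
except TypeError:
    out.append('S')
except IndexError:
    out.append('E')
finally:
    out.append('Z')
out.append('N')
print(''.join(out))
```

Execution trace: 'D' (try body) → 'L' (except NameError) → 'Z' (finally) → 'N' (after the try/except). Output: DLZN

Answer: DLZN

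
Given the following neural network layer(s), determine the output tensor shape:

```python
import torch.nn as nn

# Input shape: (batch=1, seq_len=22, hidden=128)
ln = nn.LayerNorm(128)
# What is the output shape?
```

Input: (1, 22, 128) -> Output: (1, 22, 128)

Answer: (1, 22, 128)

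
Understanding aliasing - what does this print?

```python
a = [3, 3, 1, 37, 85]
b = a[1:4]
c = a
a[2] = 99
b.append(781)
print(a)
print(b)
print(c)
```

Key concept: slice vs alias.
Step by step:
`a = [3, 3, 1, 37, 85]` → a = [3, 3, 1, 37, 85]
`b = a[1:4]` → b = [3, 1, 37]
`c = a` → c = [3, 3, 1, 37, 85] (same object as a)
`a[2] = 99` → a = [3, 3, 99, 37, 85] (same object as c); c = [3, 3, 99, 37, 85] (same object as a)
`b.append(781)` → b = [3, 1, 37, 781]
`print(a)` → prints [3, 3, 99, 37, 85]
`print(b)` → prints [3, 1, 37, 781]
`print(c)` → prints [3, 3, 99, 37, 85]

Answer:
[3, 3, 99, 37, 85]
[3, 1, 37, 781]
[3, 3, 99, 37, 85]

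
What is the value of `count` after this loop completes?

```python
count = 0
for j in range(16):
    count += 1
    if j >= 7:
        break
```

Loop breaks when j reaches 7, count is 8
`count` takes the values: 0 → 1 → 2 → 3 → 4 → 5 → 6 → 7 → 8

Answer: 8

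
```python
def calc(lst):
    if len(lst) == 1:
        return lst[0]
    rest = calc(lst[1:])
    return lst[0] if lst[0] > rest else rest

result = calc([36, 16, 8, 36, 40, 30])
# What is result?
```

Recursive max over [36, 16, 8, 36, 40, 30] = 40

Answer: 40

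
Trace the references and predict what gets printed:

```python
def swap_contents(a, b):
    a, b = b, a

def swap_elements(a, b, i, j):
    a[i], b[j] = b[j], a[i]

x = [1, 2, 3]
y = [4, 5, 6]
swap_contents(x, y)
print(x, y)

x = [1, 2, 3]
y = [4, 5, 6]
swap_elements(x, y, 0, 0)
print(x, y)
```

Key concept: parameter rebinding vs mutation.
Step by step:
`x = [1, 2, 3]` → x = [1, 2, 3]
`y = [4, 5, 6]` → y = [4, 5, 6]
`swap_contents(x, y)` → no visible change to tracked variables
`print(x, y)` → prints [1, 2, 3] [4, 5, 6]
`x = [1, 2, 3]` → x = [1, 2, 3]
`y = [4, 5, 6]` → y = [4, 5, 6]
`swap_elements(x, y, 0, 0)` → x = [4, 2, 3]; y = [1, 5, 6]
`print(x, y)` → prints [4, 2, 3] [1, 5, 6]

Answer:
[1, 2, 3] [4, 5, 6]
[4, 2, 3] [1, 5, 6]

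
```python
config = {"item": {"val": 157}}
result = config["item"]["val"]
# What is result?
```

Trace:
`config = {"item": {"val": 157}}` → config = {'item': {'val': 157}}
`result = config["item"]["val"]` → result = 157
So result = 157

Answer: 157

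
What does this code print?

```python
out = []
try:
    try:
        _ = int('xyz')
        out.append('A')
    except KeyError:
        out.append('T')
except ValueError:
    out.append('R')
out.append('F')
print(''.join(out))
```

Execution trace: 'R' (outer except ValueError) → 'F' (after the try/except). Output: RF

Answer: RF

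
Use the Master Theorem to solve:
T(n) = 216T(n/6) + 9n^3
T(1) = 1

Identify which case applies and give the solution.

a=216, b=6, f(n)=9n^3. log_6(216) = 3. Since c=3 = 3, Case 2 applies: T(n) = Θ(n^log_b(a) · log n) = O(n^3 log n).

Answer: O(n^3 log n) - Case 2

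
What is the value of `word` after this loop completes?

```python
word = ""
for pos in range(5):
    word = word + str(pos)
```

Concatenate digits 0 to 4
`word` takes the values: "" → "0" → "01" → "012" → "0123" → "01234"

Answer: "01234"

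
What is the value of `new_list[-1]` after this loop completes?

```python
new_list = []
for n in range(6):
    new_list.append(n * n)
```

Last element of squares 0 to 5
`new_list` takes the values: [] → [0] → [0, 1] → [0, 1, 4] → [0, 1, 4, 9] → [0, 1, 4, 9, 16] → [0, 1, 4, 9, 16, 25]
So `new_list[-1]` = 25

Answer: 25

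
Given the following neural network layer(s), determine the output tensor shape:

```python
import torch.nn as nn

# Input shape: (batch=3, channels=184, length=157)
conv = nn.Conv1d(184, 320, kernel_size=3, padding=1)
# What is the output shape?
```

Input: (3, 184, 157) -> Output: (3, 320, 157)

Answer: (3, 320, 157)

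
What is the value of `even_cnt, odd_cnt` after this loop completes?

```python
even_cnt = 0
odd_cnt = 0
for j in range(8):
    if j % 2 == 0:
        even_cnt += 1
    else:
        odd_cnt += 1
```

Count evens and odds in range(8)
`even_cnt, odd_cnt` takes the values: (0, 0) → (1, 0) → (1, 1) → (2, 1) → (2, 2) → (3, 2) → (3, 3) → (4, 3) → (4, 4)

Answer: 4, 4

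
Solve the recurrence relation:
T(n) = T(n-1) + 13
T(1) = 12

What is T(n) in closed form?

Unrolling: T(n) = T(1) + 13·(n-1) = 12 + 13(n-1) = 13n - 1.

Answer: T(n) = 13n - 1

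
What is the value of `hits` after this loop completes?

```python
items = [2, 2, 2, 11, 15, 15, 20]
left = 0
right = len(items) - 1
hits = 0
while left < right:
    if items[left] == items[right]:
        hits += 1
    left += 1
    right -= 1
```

Count matching pairs from ends
`hits` takes the values: 0

Answer: 0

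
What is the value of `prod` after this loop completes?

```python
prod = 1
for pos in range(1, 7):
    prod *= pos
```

6! = 720
`prod` takes the values: 1 → 2 → 6 → 24 → 120 → 720

Answer: 720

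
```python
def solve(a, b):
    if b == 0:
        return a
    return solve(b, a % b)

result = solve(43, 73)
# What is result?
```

solve(43, 73) -> solve(73, 43) -> solve(43, 30) -> solve(30, 13) -> solve(13, 4) -> solve(4, 1) -> solve(1, 0) -> 1

Answer: 1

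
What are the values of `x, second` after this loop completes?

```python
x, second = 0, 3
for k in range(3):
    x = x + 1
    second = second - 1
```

x goes 0→3, second goes 3→0
`x, second` takes the values: (0, 3) → (1, 3) → (1, 2) → (2, 2) → (2, 1) → (3, 1) → (3, 0)

Answer: 3, 0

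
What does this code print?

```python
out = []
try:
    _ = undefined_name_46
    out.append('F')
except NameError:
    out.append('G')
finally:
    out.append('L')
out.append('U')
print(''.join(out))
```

Execution trace: 'G' (except NameError) → 'L' (finally) → 'U' (after the try/except). Output: GLU

Answer: GLU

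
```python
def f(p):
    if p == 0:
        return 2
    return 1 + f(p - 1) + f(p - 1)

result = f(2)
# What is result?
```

f(p) = 1 + 2·f(p-1), f(0)=2. Closed form: (2+1)·2^2 - 1 = 11.

Answer: 11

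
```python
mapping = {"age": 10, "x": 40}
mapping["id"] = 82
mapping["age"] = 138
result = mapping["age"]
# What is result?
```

Trace:
`mapping = {"age": 10, "x": 40}` → mapping = {'age': 10, 'x': 40}
`mapping["id"] = 82` → mapping = {'age': 10, 'x': 40, 'id': 82}
`mapping["age"] = 138` → mapping = {'age': 138, 'x': 40, 'id': 82}
`result = mapping["age"]` → result = 138
So result = 138

Answer: 138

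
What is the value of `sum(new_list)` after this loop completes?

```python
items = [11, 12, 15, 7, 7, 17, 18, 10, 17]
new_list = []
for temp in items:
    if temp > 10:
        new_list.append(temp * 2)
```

Sum of doubled values > 10
`new_list` takes the values: [] → [22] → [22, 24] → [22, 24, 30] → [22, 24, 30, 34] → [22, 24, 30, 34, 36] → [22, 24, 30, 34, 36, 34]
So `sum(new_list)` = 180

Answer: 180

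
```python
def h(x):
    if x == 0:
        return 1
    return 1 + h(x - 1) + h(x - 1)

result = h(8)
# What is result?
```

h(x) = 1 + 2·h(x-1), h(0)=1. Closed form: (1+1)·2^8 - 1 = 511.

Answer: 511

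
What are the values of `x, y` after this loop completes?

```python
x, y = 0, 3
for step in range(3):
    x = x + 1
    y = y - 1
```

x goes 0→3, y goes 3→0
`x, y` takes the values: (0, 3) → (1, 3) → (1, 2) → (2, 2) → (2, 1) → (3, 1) → (3, 0)

Answer: 3, 0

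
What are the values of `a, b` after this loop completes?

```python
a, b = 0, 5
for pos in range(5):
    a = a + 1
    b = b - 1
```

a goes 0→5, b goes 5→0
`a, b` takes the values: (0, 5) → (1, 5) → (1, 4) → (2, 4) → (2, 3) → (3, 3) → (3, 2) → (4, 2) → (4, 1) → (5, 1) → (5, 0)

Answer: 5, 0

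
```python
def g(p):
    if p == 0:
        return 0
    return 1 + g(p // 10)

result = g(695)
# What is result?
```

Count of digits of 695: 3

Answer: 3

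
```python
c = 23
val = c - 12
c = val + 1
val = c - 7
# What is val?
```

Trace:
`c = 23` → c = 23
`val = c - 12` → val = 11
`c = val + 1` → c = 12
`val = c - 7` → val = 5
So val = 5

Answer: 5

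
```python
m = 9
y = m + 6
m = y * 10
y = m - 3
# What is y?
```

Trace:
`m = 9` → m = 9
`y = m + 6` → y = 15
`m = y * 10` → m = 150
`y = m - 3` → y = 147
So y = 147

Answer: 147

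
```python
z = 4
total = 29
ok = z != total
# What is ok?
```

Trace:
`z = 4` → z = 4
`total = 29` → total = 29
`ok = z != total` → ok = True
So ok = True

Answer: True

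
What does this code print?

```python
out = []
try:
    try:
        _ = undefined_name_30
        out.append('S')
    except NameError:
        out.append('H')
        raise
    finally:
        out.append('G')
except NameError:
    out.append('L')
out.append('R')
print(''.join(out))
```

Execution trace: 'H' (except NameError) → 'G' (finally) → 'L' (outer except NameError) → 'R' (after the try/except). Output: HGLR

Answer: HGLR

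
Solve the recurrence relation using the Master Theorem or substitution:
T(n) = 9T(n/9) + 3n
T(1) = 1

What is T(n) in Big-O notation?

By Master Theorem: a=9, b=9, f(n)=3n. Since log_9(9) = 1 and f(n) = Θ(n^1), Case 2 applies. T(n) = O(n log n).

Answer: O(n log n)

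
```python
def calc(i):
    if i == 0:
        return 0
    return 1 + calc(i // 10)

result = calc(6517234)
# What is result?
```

Count of digits of 6517234: 7

Answer: 7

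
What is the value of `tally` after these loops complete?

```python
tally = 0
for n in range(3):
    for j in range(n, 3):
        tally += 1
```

Upper triangle: 3 + 2 + ... + 1
`tally` takes the values: 0 → 1 → 2 → 3 → 4 → 5 → 6

Answer: 6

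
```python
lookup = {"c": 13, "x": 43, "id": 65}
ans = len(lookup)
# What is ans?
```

Trace:
`lookup = {"c": 13, "x": 43, "id": 65}` → lookup = {'c': 13, 'x': 43, 'id': 65}
`ans = len(lookup)` → ans = 3
So ans = 3

Answer: 3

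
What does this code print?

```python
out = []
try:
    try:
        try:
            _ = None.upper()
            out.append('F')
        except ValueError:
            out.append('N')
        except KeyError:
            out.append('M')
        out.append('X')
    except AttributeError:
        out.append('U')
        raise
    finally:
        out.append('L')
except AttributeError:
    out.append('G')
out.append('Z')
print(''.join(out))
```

Execution trace: 'U' (except AttributeError) → 'L' (finally) → 'G' (outer except AttributeError) → 'Z' (after the try/except). Output: ULGZ

Answer: ULGZ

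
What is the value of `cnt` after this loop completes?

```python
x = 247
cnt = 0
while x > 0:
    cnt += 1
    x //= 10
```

Count digits by repeated division by 10
`cnt` takes the values: 0 → 1 → 2 → 3

Answer: 3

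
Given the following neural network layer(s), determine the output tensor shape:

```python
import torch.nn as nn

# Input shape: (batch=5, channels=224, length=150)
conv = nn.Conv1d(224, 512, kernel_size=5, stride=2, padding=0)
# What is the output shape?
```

Input: (5, 224, 150) -> Output: (5, 512, 73)

Answer: (5, 512, 73)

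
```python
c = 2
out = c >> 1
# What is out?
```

Trace:
`c = 2` → c = 2
`out = c >> 1` → out = 1
So out = 1

Answer: 1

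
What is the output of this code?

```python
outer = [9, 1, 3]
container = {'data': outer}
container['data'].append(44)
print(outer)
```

Key concept: dict holds reference to list.
Step by step:
`outer = [9, 1, 3]` → outer = [9, 1, 3]
`container = {'data': outer}` → container = {'data': [9, 1, 3]}
`container['data'].append(44)` → outer = [9, 1, 3, 44]; container = {'data': [9, 1, 3, 44]}
`print(outer)` → prints [9, 1, 3, 44]

Answer: [9, 1, 3, 44]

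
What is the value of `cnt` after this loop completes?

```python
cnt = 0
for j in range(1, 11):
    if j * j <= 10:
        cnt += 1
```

Count numbers where j² ≤ 10
`cnt` takes the values: 0 → 1 → 2 → 3

Answer: 3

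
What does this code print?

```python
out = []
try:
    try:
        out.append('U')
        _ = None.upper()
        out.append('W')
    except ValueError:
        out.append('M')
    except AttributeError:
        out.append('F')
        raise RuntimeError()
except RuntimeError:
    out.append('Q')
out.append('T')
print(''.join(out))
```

Execution trace: 'U' (inner try body) → 'F' (inner except AttributeError) → 'Q' (outer except RuntimeError) → 'T' (after the try/except). Output: UFQT

Answer: UFQT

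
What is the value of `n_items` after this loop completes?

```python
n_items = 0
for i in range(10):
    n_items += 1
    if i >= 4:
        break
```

Loop breaks when i reaches 4, n_items is 5
`n_items` takes the values: 0 → 1 → 2 → 3 → 4 → 5

Answer: 5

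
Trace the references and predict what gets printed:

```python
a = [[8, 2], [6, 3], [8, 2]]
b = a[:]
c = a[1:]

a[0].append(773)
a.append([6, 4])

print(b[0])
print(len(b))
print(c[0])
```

Key concept: slice with nested mutation.
Step by step:
`a = [[8, 2], [6, 3], [8, 2]]` → a = [[8, 2], [6, 3], [8, 2]]
`b = a[:]` → b = [[8, 2], [6, 3], [8, 2]]
`c = a[1:]` → c = [[6, 3], [8, 2]]
`a[0].append(773)` → a = [[8, 2, 773], [6, 3], [8, 2]]; b = [[8, 2, 773], [6, 3], [8, 2]]
`a.append([6, 4])` → a = [[8, 2, 773], [6, 3], [8, 2], [6, 4]]
`print(b[0])` → prints [8, 2, 773]
`print(len(b))` → prints 3
`print(c[0])` → prints [6, 3]

Answer:
[8, 2, 773]
3
[6, 3]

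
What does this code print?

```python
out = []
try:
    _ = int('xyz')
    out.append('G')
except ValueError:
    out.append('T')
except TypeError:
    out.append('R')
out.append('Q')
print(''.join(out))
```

Execution trace: 'T' (except ValueError) → 'Q' (after the try/except). Output: TQ

Answer: TQ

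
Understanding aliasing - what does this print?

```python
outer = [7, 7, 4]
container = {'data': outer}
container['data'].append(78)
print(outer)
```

Key concept: dict holds reference to list.
Step by step:
`outer = [7, 7, 4]` → outer = [7, 7, 4]
`container = {'data': outer}` → container = {'data': [7, 7, 4]}
`container['data'].append(78)` → outer = [7, 7, 4, 78]; container = {'data': [7, 7, 4, 78]}
`print(outer)` → prints [7, 7, 4, 78]

Answer: [7, 7, 4, 78]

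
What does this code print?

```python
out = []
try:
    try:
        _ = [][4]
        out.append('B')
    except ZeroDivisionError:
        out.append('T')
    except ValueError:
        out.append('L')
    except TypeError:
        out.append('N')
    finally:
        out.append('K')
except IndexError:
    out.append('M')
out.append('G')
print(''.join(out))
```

Execution trace: 'K' (finally) → 'M' (outer except IndexError) → 'G' (after the try/except). Output: KMG

Answer: KMG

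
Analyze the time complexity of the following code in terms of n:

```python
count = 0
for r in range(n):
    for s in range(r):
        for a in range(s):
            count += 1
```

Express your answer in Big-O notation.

Each loop level contributes: n × n × n. Multiplying the contributions gives O(n^3).

Answer: O(n^3)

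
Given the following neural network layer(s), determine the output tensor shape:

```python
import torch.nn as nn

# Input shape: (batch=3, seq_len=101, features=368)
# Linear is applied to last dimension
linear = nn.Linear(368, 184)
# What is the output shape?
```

Input: (3, 101, 368) -> Output: (3, 101, 184)

Answer: (3, 101, 184)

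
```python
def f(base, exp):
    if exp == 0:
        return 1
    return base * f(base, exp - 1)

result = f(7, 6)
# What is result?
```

f(7, 6) = 7 * 7 * 7 * 7 * 7 * 7 = 117649

Answer: 117649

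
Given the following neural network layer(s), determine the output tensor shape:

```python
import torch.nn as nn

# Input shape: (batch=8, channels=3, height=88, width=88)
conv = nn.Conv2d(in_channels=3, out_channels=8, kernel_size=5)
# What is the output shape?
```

Input: (8, 3, 88, 88) -> Output: (8, 8, 84, 84)

Answer: (8, 8, 84, 84)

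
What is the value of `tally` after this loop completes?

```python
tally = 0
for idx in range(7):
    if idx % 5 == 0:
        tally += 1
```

Count numbers divisible by 5 in range(7)
`tally` takes the values: 0 → 1 → 2

Answer: 2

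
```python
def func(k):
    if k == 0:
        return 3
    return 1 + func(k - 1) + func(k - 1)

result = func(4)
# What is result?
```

func(k) = 1 + 2·func(k-1), func(0)=3. Closed form: (3+1)·2^4 - 1 = 63.

Answer: 63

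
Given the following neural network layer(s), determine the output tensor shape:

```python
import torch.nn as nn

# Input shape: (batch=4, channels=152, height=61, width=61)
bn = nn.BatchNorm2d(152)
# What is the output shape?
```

Input: (4, 152, 61, 61) -> Output: (4, 152, 61, 61)

Answer: (4, 152, 61, 61)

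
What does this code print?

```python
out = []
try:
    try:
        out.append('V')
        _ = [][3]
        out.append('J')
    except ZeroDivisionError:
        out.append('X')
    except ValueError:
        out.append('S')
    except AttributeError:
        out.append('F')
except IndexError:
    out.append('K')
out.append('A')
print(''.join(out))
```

Execution trace: 'V' (try body) → 'K' (outer except IndexError) → 'A' (after the try/except). Output: VKA

Answer: VKA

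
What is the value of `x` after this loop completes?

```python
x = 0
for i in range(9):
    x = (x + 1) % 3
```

Increment mod 3, 9 times = 0
`x` takes the values: 0 → 1 → 2 → 0 → 1 → 2 → 0 → 1 → 2 → 0

Answer: 0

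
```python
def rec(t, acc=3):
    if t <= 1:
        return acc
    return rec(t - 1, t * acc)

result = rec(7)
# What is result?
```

Accumulator trace (n, acc): (7, 3) -> (6, 21) -> (5, 126) -> (4, 630) -> (3, 2520) -> (2, 7560) -> (1, 15120) -> return 15120

Answer: 15120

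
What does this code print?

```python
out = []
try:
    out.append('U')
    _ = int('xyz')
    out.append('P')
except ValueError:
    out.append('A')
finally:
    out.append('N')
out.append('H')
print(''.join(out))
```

Execution trace: 'U' (try body) → 'A' (except ValueError) → 'N' (finally) → 'H' (after the try/except). Output: UANH

Answer: UANH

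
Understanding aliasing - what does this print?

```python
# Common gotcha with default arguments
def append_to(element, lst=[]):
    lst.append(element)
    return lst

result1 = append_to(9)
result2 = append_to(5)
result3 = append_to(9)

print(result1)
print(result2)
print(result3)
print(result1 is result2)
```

Key concept: mutable default argument gotcha.
Step by step:
`result1 = append_to(9)` → result1 = [9]
`result2 = append_to(5)` → result1 = [9, 5] (same object as result2); result2 = [9, 5] (same object as result1)
`result3 = append_to(9)` → result1 = [9, 5, 9] (same object as result2, result3); result2 = [9, 5, 9] (same object as result1, result3); result3 = [9, 5, 9] (same object as result1, result2)
`print(result1)` → prints [9, 5, 9]
`print(result2)` → prints [9, 5, 9]
`print(result3)` → prints [9, 5, 9]
`print(result1 is result2)` → prints True

Answer:
[9, 5, 9]
[9, 5, 9]
[9, 5, 9]
True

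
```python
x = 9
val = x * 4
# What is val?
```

Trace:
`x = 9` → x = 9
`val = x * 4` → val = 36
So val = 36

Answer: 36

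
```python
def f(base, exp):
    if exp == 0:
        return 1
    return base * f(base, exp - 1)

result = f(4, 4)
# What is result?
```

f(4, 4) = 4 * 4 * 4 * 4 = 256

Answer: 256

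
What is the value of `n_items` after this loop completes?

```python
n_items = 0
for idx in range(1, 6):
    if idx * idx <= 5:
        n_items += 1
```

Count numbers where idx² ≤ 5
`n_items` takes the values: 0 → 1 → 2

Answer: 2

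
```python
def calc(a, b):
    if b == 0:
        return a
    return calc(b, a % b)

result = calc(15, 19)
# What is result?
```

calc(15, 19) -> calc(19, 15) -> calc(15, 4) -> calc(4, 3) -> calc(3, 1) -> calc(1, 0) -> 1

Answer: 1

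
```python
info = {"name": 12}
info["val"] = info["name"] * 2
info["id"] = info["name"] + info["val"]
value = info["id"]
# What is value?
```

Trace:
`info = {"name": 12}` → info = {'name': 12}
`info["val"] = info["name"] * 2` → info = {'name': 12, 'val': 24}
`info["id"] = info["name"] + info["val"]` → info = {'name': 12, 'val': 24, 'id': 36}
`value = info["id"]` → value = 36
So value = 36

Answer: 36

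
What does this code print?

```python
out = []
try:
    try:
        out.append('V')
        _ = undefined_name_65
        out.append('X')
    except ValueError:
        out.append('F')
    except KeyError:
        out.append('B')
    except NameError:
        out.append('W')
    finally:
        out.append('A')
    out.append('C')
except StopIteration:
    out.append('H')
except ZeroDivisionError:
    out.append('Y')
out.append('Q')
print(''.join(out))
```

Execution trace: 'V' (inner try body) → 'W' (inner except NameError) → 'A' (inner finally) → 'C' (try body, no exception) → 'Q' (after the try/except). Output: VWACQ

Answer: VWACQ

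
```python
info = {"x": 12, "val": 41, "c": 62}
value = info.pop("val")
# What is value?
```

Trace:
`info = {"x": 12, "val": 41, "c": 62}` → info = {'x': 12, 'val': 41, 'c': 62}
`value = info.pop("val")` → info = {'x': 12, 'c': 62}; value = 41
So value = 41

Answer: 41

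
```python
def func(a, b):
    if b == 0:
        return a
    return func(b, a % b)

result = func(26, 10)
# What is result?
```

func(26, 10) -> func(10, 6) -> func(6, 4) -> func(4, 2) -> func(2, 0) -> 2

Answer: 2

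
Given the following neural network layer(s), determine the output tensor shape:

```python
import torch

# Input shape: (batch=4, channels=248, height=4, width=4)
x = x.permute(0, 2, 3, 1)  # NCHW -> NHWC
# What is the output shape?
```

Input: (4, 248, 4, 4) -> Output: (4, 4, 4, 248)

Answer: (4, 4, 4, 248)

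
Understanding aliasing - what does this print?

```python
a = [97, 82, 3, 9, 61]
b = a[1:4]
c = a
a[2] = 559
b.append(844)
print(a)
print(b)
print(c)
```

Key concept: slice vs alias.
Step by step:
`a = [97, 82, 3, 9, 61]` → a = [97, 82, 3, 9, 61]
`b = a[1:4]` → b = [82, 3, 9]
`c = a` → c = [97, 82, 3, 9, 61] (same object as a)
`a[2] = 559` → a = [97, 82, 559, 9, 61] (same object as c); c = [97, 82, 559, 9, 61] (same object as a)
`b.append(844)` → b = [82, 3, 9, 844]
`print(a)` → prints [97, 82, 559, 9, 61]
`print(b)` → prints [82, 3, 9, 844]
`print(c)` → prints [97, 82, 559, 9, 61]

Answer:
[97, 82, 559, 9, 61]
[82, 3, 9, 844]
[97, 82, 559, 9, 61]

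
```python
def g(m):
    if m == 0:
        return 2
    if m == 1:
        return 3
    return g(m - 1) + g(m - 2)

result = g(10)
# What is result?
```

Build up from base cases: g(0)=2, g(1)=3, g(2)=5, g(3)=8, g(4)=13, g(5)=21, g(6)=34, ..., g(10)=233

Answer: 233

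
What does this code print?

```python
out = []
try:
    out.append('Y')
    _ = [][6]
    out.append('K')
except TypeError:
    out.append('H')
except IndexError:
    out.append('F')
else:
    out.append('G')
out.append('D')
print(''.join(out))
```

Execution trace: 'Y' (try body) → 'F' (except IndexError) → 'D' (after the try/except). Output: YFD

Answer: YFD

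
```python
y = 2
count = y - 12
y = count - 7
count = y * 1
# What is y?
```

Trace:
`y = 2` → y = 2
`count = y - 12` → count = -10
`y = count - 7` → y = -17
`count = y * 1` → count = -17
So y = -17

Answer: -17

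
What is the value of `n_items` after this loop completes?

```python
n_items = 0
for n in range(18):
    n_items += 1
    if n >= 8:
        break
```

Loop breaks when n reaches 8, n_items is 9
`n_items` takes the values: 0 → 1 → 2 → 3 → 4 → 5 → 6 → 7 → 8 → 9

Answer: 9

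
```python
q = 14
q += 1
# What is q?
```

Trace:
`q = 14` → q = 14
`q += 1` → q = 15
So q = 15

Answer: 15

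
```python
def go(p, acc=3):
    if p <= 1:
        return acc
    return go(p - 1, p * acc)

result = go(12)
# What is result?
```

Accumulator trace (n, acc): (12, 3) -> (11, 36) -> (10, 396) -> (9, 3960) -> (8, 35640) -> (7, 285120) -> (6, 1995840) -> (5, 11975040) -> (4, 59875200) -> (3, 239500800) -> (2, 718502400) -> (1, 1437004800) -> return 1437004800

Answer: 1437004800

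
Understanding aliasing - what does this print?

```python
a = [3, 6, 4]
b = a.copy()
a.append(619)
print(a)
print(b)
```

Key concept: list.copy() creates independent copy.
Step by step:
`a = [3, 6, 4]` → a = [3, 6, 4]
`b = a.copy()` → b = [3, 6, 4]
`a.append(619)` → a = [3, 6, 4, 619]
`print(a)` → prints [3, 6, 4, 619]
`print(b)` → prints [3, 6, 4]

Answer:
[3, 6, 4, 619]
[3, 6, 4]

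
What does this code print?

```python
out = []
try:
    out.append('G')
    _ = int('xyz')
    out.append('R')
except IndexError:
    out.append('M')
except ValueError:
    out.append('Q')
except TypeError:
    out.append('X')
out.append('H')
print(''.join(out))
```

Execution trace: 'G' (try body) → 'Q' (except ValueError) → 'H' (after the try/except). Output: GQH

Answer: GQH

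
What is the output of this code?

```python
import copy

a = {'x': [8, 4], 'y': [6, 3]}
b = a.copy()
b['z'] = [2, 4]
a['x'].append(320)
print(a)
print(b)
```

Key concept: shallow copy of dict with mutable values.
Step by step:
`a = {'x': [8, 4], 'y': [6, 3]}` → a = {'x': [8, 4], 'y': [6, 3]}
`b = a.copy()` → b = {'x': [8, 4], 'y': [6, 3]}
`b['z'] = [2, 4]` → b = {'x': [8, 4], 'y': [6, 3], 'z': [2, 4]}
`a['x'].append(320)` → a = {'x': [8, 4, 320], 'y': [6, 3]}; b = {'x': [8, 4, 320], 'y': [6, 3], 'z': [2, 4]}
`print(a)` → prints {'x': [8, 4, 320], 'y': [6, 3]}
`print(b)` → prints {'x': [8, 4, 320], 'y': [6, 3], 'z': [2, 4]}

Answer:
{'x': [8, 4, 320], 'y': [6, 3]}
{'x': [8, 4, 320], 'y': [6, 3], 'z': [2, 4]}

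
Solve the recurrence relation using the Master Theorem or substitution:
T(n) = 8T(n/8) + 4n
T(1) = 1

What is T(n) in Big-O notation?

By Master Theorem: a=8, b=8, f(n)=4n. Since log_8(8) = 1 and f(n) = Θ(n^1), Case 2 applies. T(n) = O(n log n).

Answer: O(n log n)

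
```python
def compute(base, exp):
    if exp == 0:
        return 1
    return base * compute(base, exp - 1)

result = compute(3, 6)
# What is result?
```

compute(3, 6) = 3 * 3 * 3 * 3 * 3 * 3 = 729

Answer: 729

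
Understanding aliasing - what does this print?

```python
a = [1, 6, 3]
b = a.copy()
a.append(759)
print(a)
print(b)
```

Key concept: list.copy() creates independent copy.
Step by step:
`a = [1, 6, 3]` → a = [1, 6, 3]
`b = a.copy()` → b = [1, 6, 3]
`a.append(759)` → a = [1, 6, 3, 759]
`print(a)` → prints [1, 6, 3, 759]
`print(b)` → prints [1, 6, 3]

Answer:
[1, 6, 3, 759]
[1, 6, 3]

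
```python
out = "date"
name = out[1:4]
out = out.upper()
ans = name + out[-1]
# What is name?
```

Trace:
`out = "date"` → out = 'date'
`name = out[1:4]` → name = 'ate'
`out = out.upper()` → out = 'DATE'
`ans = name + out[-1]` → ans = 'ateE'
So name = 'ate'

Answer: 'ate'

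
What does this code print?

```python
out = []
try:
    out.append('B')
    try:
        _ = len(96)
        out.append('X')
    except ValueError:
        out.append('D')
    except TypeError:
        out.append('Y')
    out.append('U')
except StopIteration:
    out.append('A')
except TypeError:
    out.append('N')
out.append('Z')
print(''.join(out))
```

Execution trace: 'B' (try body) → 'Y' (inner except TypeError) → 'U' (try body, no exception) → 'Z' (after the try/except). Output: BYUZ

Answer: BYUZ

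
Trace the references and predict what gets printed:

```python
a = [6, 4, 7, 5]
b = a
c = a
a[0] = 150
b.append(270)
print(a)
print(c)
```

Key concept: multiple aliases.
Step by step:
`a = [6, 4, 7, 5]` → a = [6, 4, 7, 5]
`b = a` → b = [6, 4, 7, 5] (same object as a)
`c = a` → c = [6, 4, 7, 5] (same object as a, b)
`a[0] = 150` → a = [150, 4, 7, 5] (same object as b, c); b = [150, 4, 7, 5] (same object as a, c); c = [150, 4, 7, 5] (same object as a, b)
`b.append(270)` → a = [150, 4, 7, 5, 270] (same object as b, c); b = [150, 4, 7, 5, 270] (same object as a, c); c = [150, 4, 7, 5, 270] (same object as a, b)
`print(a)` → prints [150, 4, 7, 5, 270]
`print(c)` → prints [150, 4, 7, 5, 270]

Answer:
[150, 4, 7, 5, 270]
[150, 4, 7, 5, 270]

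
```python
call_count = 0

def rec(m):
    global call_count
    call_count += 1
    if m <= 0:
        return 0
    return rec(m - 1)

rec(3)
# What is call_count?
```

Linear recursion stepping by 1: 4 calls from m=3 down to ≤0.

Answer: 4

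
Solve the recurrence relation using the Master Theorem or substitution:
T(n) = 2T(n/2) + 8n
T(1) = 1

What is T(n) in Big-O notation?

By Master Theorem: a=2, b=2, f(n)=8n. Since log_2(2) = 1 and f(n) = Θ(n^1), Case 2 applies. T(n) = O(n log n).

Answer: O(n log n)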